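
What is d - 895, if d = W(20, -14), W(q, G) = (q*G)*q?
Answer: -6495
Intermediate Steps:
W(q, G) = G*q² (W(q, G) = (G*q)*q = G*q²)
d = -5600 (d = -14*20² = -14*400 = -5600)
d - 895 = -5600 - 895 = -6495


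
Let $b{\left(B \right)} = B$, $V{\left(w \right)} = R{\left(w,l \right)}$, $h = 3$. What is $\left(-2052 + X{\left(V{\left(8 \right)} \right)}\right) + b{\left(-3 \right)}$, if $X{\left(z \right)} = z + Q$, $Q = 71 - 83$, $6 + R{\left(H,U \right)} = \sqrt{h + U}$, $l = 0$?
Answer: $-2073 + \sqrt{3} \approx -2071.3$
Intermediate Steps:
$R{\left(H,U \right)} = -6 + \sqrt{3 + U}$
$Q = -12$ ($Q = 71 - 83 = -12$)
$V{\left(w \right)} = -6 + \sqrt{3}$ ($V{\left(w \right)} = -6 + \sqrt{3 + 0} = -6 + \sqrt{3}$)
$X{\left(z \right)} = -12 + z$ ($X{\left(z \right)} = z - 12 = -12 + z$)
$\left(-2052 + X{\left(V{\left(8 \right)} \right)}\right) + b{\left(-3 \right)} = \left(-2052 - \left(18 - \sqrt{3}\right)\right) - 3 = \left(-2070 + \sqrt{3}\right) - 3 = -2073 + \sqrt{3}$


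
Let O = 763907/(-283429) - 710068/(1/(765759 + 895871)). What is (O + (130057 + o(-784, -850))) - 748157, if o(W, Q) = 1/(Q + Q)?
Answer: -568496374146222867329/481829300 ≈ -1.1799e+12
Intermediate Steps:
o(W, Q) = 1/(2*Q)
O = -334409456663254267/283429 (O = 763907*(-1/283429) - 710068/(1/1661630) = -763907/283429 - 710068/1/1661630 = -763907/283429 - 710068*1661630 = -763907/283429 - 1179870290840 = -334409456663254267/283429 ≈ -1.1799e+12)
(O + (130057 + o(-784, -850))) - 748157 = (-334409456663254267/283429 + (130057 + (½)/(-850))) - 748157 = (-334409456663254267/283429 + (130057 + (½)*(-1/850))) - 748157 = (-334409456663254267/283429 + (130057 - 1/1700)) - 748157 = (-334409456663254267/283429 + 221096899/1700) - 748157 = -568496013662259267229/481829300 - 748157 = -568496374146222867329/481829300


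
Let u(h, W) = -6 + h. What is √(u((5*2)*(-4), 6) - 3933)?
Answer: I*√3979 ≈ 63.079*I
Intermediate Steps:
√(u((5*2)*(-4), 6) - 3933) = √((-6 + (5*2)*(-4)) - 3933) = √((-6 + 10*(-4)) - 3933) = √((-6 - 40) - 3933) = √(-46 - 3933) = √(-3979) = I*√3979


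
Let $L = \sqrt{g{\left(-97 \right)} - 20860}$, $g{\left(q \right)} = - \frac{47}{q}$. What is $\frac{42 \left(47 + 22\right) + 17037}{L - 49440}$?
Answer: $- \frac{95601880800}{237100442573} - \frac{19935 i \sqrt{196267181}}{237100442573} \approx -0.40321 - 0.0011779 i$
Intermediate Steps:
$L = \frac{i \sqrt{196267181}}{97}$ ($L = \sqrt{- \frac{47}{-97} - 20860} = \sqrt{\left(-47\right) \left(- \frac{1}{97}\right) - 20860} = \sqrt{\frac{47}{97} - 20860} = \sqrt{- \frac{2023373}{97}} = \frac{i \sqrt{196267181}}{97} \approx 144.43 i$)
$\frac{42 \left(47 + 22\right) + 17037}{L - 49440} = \frac{42 \left(47 + 22\right) + 17037}{\frac{i \sqrt{196267181}}{97} - 49440} = \frac{42 \cdot 69 + 17037}{-49440 + \frac{i \sqrt{196267181}}{97}} = \frac{2898 + 17037}{-49440 + \frac{i \sqrt{196267181}}{97}} = \frac{19935}{-49440 + \frac{i \sqrt{196267181}}{97}}$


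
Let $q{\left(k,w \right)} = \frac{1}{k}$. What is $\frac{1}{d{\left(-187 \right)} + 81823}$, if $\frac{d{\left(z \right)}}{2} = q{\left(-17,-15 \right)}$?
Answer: $\frac{17}{1390989} \approx 1.2222 \cdot 10^{-5}$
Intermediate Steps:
$d{\left(z \right)} = - \frac{2}{17}$ ($d{\left(z \right)} = \frac{2}{-17} = 2 \left(- \frac{1}{17}\right) = - \frac{2}{17}$)
$\frac{1}{d{\left(-187 \right)} + 81823} = \frac{1}{- \frac{2}{17} + 81823} = \frac{1}{\frac{1390989}{17}} = \frac{17}{1390989}$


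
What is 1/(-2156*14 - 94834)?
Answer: -1/125018 ≈ -7.9989e-6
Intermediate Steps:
1/(-2156*14 - 94834) = 1/(-30184 - 94834) = 1/(-125018) = -1/125018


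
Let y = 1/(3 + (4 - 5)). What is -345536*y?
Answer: -172768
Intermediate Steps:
y = 1/2 (y = 1/(3 - 1) = 1/2 ≈ 0.50000)
-345536*y = -345536*1/2 = -172768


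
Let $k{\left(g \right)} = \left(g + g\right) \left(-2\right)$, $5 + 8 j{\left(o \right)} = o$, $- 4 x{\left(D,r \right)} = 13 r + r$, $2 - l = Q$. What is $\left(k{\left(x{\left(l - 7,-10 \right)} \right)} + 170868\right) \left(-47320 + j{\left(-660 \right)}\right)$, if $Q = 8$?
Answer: $-8093040725$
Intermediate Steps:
$l = -6$ ($l = 2 - 8 = -6$)
$x{\left(D,r \right)} = - \frac{7 r}{2}$ ($x{\left(D,r \right)} = - \frac{13 r + r}{4} = - \frac{14 r}{4} = - \frac{7 r}{2}$)
$j{\left(o \right)} = - \frac{5}{8} + \frac{o}{8}$
$k{\left(g \right)} = - 4 g$ ($k{\left(g \right)} = 2 g \left(-2\right) = - 4 g$)
$\left(k{\left(x{\left(l - 7,-10 \right)} \right)} + 170868\right) \left(-47320 + j{\left(-660 \right)}\right) = \left(- 4 \left(\left(- \frac{7}{2}\right) \left(-10\right)\right) + 170868\right) \left(-47320 + \left(- \frac{5}{8} + \frac{1}{8} \left(-660\right)\right)\right) = \left(\left(-4\right) 35 + 170868\right) \left(-47320 - \frac{665}{8}\right) = \left(-140 + 170868\right) \left(-47320 - \frac{665}{8}\right) = 170728 \left(- \frac{379225}{8}\right) = -8093040725$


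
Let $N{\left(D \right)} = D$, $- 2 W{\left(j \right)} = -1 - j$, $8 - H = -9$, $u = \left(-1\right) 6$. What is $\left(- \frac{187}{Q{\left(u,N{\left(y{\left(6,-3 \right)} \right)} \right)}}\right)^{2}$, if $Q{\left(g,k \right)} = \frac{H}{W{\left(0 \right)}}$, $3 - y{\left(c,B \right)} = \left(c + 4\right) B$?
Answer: $\frac{121}{4} \approx 30.25$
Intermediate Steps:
$u = -6$
$H = 17$ ($H = 8 - -9 = 8 + 9 = 17$)
$W{\left(j \right)} = \frac{1}{2} + \frac{j}{2}$ ($W{\left(j \right)} = - \frac{-1 - j}{2} = \frac{1}{2} + \frac{j}{2}$)
$y{\left(c,B \right)} = 3 - B \left(4 + c\right)$ ($y{\left(c,B \right)} = 3 - \left(c + 4\right) B = 3 - \left(4 + c\right) B = 3 - B \left(4 + c\right)$)
$Q{\left(g,k \right)} = 34$ ($Q{\left(g,k \right)} = \frac{17}{\frac{1}{2} + \frac{1}{2} \cdot 0} = \frac{17}{\frac{1}{2} + 0} = 17 \frac{1}{\frac{1}{2}} = 17 \cdot 2 = 34$)
$\left(- \frac{187}{Q{\left(u,N{\left(y{\left(6,-3 \right)} \right)} \right)}}\right)^{2} = \left(- \frac{187}{34}\right)^{2} = \left(\left(-187\right) \frac{1}{34}\right)^{2} = \left(- \frac{11}{2}\right)^{2} = \frac{121}{4}$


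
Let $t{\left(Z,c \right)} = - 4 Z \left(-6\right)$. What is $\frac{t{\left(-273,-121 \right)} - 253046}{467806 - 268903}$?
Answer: $- \frac{259598}{198903} \approx -1.3051$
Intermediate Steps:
$t{\left(Z,c \right)} = 24 Z$
$\frac{t{\left(-273,-121 \right)} - 253046}{467806 - 268903} = \frac{24 \left(-273\right) - 253046}{467806 - 268903} = \frac{-6552 - 253046}{198903} = \left(-259598\right) \frac{1}{198903} = - \frac{259598}{198903}$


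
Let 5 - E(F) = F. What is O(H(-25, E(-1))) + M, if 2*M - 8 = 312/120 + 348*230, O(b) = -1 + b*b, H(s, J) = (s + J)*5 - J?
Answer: 502253/10 ≈ 50225.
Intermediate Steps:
E(F) = 5 - F
H(s, J) = 4*J + 5*s (H(s, J) = (J + s)*5 - J = (5*J + 5*s) - J = 4*J + 5*s)
O(b) = -1 + b**2
M = 400253/10 (M = 4 + (312/120 + 348*230)/2 = 4 + (312*(1/120) + 80040)/2 = 4 + (13/5 + 80040)/2 = 4 + (1/2)*(400213/5) = 4 + 400213/10 = 400253/10 ≈ 40025.)
O(H(-25, E(-1))) + M = (-1 + (4*(5 - 1*(-1)) + 5*(-25))**2) + 400253/10 = (-1 + (4*(5 + 1) - 125)**2) + 400253/10 = (-1 + (4*6 - 125)**2) + 400253/10 = (-1 + (24 - 125)**2) + 400253/10 = (-1 + (-101)**2) + 400253/10 = (-1 + 10201) + 400253/10 = 10200 + 400253/10 = 502253/10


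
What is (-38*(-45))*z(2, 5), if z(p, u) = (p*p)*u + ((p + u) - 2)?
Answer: 42750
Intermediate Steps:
z(p, u) = -2 + p + u + u*p² (z(p, u) = p²*u + (-2 + p + u) = u*p² + (-2 + p + u) = -2 + p + u + u*p²)
(-38*(-45))*z(2, 5) = (-38*(-45))*(-2 + 2 + 5 + 5*2²) = 1710*(-2 + 2 + 5 + 5*4) = 1710*(-2 + 2 + 5 + 20) = 1710*25 = 42750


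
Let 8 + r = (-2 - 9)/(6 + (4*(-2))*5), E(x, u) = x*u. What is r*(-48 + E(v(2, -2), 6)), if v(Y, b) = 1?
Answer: 5481/17 ≈ 322.41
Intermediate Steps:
E(x, u) = u*x
r = -261/34 (r = -8 + (-2 - 9)/(6 + (4*(-2))*5) = -8 - 11/(6 - 8*5) = -8 - 11/(6 - 40) = -8 - 11/(-34) = -8 - 11*(-1/34) = -8 + 11/34 = -261/34 ≈ -7.6765)
r*(-48 + E(v(2, -2), 6)) = -261*(-48 + 6*1)/34 = -261*(-48 + 6)/34 = -261/34*(-42) = 5481/17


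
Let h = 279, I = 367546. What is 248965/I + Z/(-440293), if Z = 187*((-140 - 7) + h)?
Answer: 3467070389/5580273482 ≈ 0.62131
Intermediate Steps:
Z = 24684 (Z = 187*((-140 - 7) + 279) = 187*(-147 + 279) = 187*132 = 24684)
248965/I + Z/(-440293) = 248965/367546 + 24684/(-440293) = 248965*(1/367546) + 24684*(-1/440293) = 8585/12674 - 24684/440293 = 3467070389/5580273482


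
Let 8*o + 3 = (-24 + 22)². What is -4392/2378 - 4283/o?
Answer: -40742092/1189 ≈ -34266.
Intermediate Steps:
o = ⅛ (o = -3/8 + (-24 + 22)²/8 = -3/8 + (⅛)*(-2)² = -3/8 + (⅛)*4 = -3/8 + ½ = ⅛ ≈ 0.12500)
-4392/2378 - 4283/o = -4392/2378 - 4283/⅛ = -4392*1/2378 - 4283*8 = -2196/1189 - 34264 = -40742092/1189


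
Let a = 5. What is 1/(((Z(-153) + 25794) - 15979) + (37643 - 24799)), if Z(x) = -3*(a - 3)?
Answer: 1/22653 ≈ 4.4144e-5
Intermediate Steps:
Z(x) = -6 (Z(x) = -3*(5 - 3) = -3*2 = -6)
1/(((Z(-153) + 25794) - 15979) + (37643 - 24799)) = 1/(((-6 + 25794) - 15979) + (37643 - 24799)) = 1/((25788 - 15979) + 12844) = 1/(9809 + 12844) = 1/22653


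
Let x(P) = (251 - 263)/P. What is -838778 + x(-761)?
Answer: -638310046/761 ≈ -8.3878e+5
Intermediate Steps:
x(P) = -12/P
-838778 + x(-761) = -838778 - 12/(-761) = -838778 - 12*(-1/761) = -838778 + 12/761 = -638310046/761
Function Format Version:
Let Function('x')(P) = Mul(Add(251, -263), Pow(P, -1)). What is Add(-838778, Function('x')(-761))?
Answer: Rational(-638310046, 761) ≈ -8.3878e+5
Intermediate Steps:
Function('x')(P) = Mul(-12, Pow(P, -1))
Add(-838778, Function('x')(-761)) = Add(-838778, Mul(-12, Pow(-761, -1))) = Add(-838778, Mul(-12, Rational(-1, 761))) = Add(-838778, Rational(12, 761)) = Rational(-638310046, 761)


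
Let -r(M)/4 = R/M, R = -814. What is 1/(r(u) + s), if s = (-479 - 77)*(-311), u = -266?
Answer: 133/22996200 ≈ 5.7836e-6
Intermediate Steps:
r(M) = 3256/M (r(M) = -(-3256)/M = 3256/M)
s = 172916 (s = -556*(-311) = 172916)
1/(r(u) + s) = 1/(3256/(-266) + 172916) = 1/(3256*(-1/266) + 172916) = 1/(-1628/133 + 172916) = 1/(22996200/133) = 133/22996200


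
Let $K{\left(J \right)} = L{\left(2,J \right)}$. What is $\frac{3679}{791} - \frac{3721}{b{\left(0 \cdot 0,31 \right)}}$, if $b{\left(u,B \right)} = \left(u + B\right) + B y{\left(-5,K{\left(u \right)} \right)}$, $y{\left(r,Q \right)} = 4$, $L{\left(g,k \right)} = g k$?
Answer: $- \frac{2373066}{122605} \approx -19.355$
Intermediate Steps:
$K{\left(J \right)} = 2 J$
$b{\left(u,B \right)} = u + 5 B$ ($b{\left(u,B \right)} = \left(u + B\right) + B 4 = \left(B + u\right) + 4 B = u + 5 B$)
$\frac{3679}{791} - \frac{3721}{b{\left(0 \cdot 0,31 \right)}} = \frac{3679}{791} - \frac{3721}{0 \cdot 0 + 5 \cdot 31} = 3679 \cdot \frac{1}{791} - \frac{3721}{0 + 155} = \frac{3679}{791} - \frac{3721}{155} = - \frac{2373066}{122605}$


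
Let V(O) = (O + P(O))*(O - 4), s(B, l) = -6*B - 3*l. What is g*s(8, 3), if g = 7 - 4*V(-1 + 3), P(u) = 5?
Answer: -3591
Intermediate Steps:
V(O) = (-4 + O)*(5 + O) (V(O) = (O + 5)*(O - 4) = (5 + O)*(-4 + O) = (-4 + O)*(5 + O))
g = 63 (g = 7 - 4*(-20 + (-1 + 3) + (-1 + 3)²) = 7 - 4*(-20 + 2 + 2²) = 7 - 4*(-20 + 2 + 4) = 7 - 4*(-14) = 7 + 56 = 63)
g*s(8, 3) = 63*(-6*8 - 3*3) = 63*(-48 - 9) = 63*(-57) = -3591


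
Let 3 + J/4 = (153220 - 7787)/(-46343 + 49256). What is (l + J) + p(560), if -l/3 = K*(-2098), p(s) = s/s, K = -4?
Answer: -72787999/2913 ≈ -24987.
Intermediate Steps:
p(s) = 1
l = -25176 (l = -(-12)*(-2098) = -3*8392 = -25176)
J = 546776/2913 (J = -12 + 4*((153220 - 7787)/(-46343 + 49256)) = -12 + 4*(145433/2913) = -12 + 581732/2913 = 546776/2913 ≈ 187.70)
(l + J) + p(560) = (-25176 + 546776/2913) + 1 = -72790912/2913 + 1 = -72787999/2913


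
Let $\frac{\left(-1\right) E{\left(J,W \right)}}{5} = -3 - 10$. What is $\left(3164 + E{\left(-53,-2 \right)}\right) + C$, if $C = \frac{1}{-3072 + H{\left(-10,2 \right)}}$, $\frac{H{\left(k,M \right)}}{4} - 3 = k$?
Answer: $\frac{10009899}{3100} \approx 3229.0$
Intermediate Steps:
$H{\left(k,M \right)} = 12 + 4 k$
$C = - \frac{1}{3100}$ ($C = \frac{1}{-3072 + \left(12 + 4 \left(-10\right)\right)} = \frac{1}{-3072 + \left(12 - 40\right)} = \frac{1}{-3072 - 28} = \frac{1}{-3100} = - \frac{1}{3100} \approx -0.00032258$)
$E{\left(J,W \right)} = 65$ ($E{\left(J,W \right)} = - 5 \left(-3 - 10\right) = \left(-5\right) \left(-13\right) = 65$)
$\left(3164 + E{\left(-53,-2 \right)}\right) + C = \left(3164 + 65\right) - \frac{1}{3100} = 3229 - \frac{1}{3100} = \frac{10009899}{3100}$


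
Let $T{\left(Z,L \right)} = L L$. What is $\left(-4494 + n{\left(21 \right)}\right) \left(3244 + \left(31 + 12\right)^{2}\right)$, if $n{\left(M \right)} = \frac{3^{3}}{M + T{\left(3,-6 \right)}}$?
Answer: $- \frac{434825061}{19} \approx -2.2886 \cdot 10^{7}$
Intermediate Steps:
$T{\left(Z,L \right)} = L^{2}$
$n{\left(M \right)} = \frac{27}{36 + M}$ ($n{\left(M \right)} = \frac{3^{3}}{M + \left(-6\right)^{2}} = \frac{27}{M + 36} = \frac{27}{36 + M}$)
$\left(-4494 + n{\left(21 \right)}\right) \left(3244 + \left(31 + 12\right)^{2}\right) = \left(-4494 + \frac{27}{36 + 21}\right) \left(3244 + \left(31 + 12\right)^{2}\right) = \left(-4494 + \frac{27}{57}\right) \left(3244 + 43^{2}\right) = \left(-4494 + 27 \cdot \frac{1}{57}\right) \left(3244 + 1849\right) = \left(-4494 + \frac{9}{19}\right) 5093 = \left(- \frac{85377}{19}\right) 5093 = - \frac{434825061}{19}$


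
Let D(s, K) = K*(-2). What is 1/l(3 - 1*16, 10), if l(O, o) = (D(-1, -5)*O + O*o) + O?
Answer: -1/273 ≈ -0.0036630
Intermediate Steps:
D(s, K) = -2*K
l(O, o) = 11*O + O*o (l(O, o) = ((-2*(-5))*O + O*o) + O = (10*O + O*o) + O = 11*O + O*o)
1/l(3 - 1*16, 10) = 1/((3 - 1*16)*(11 + 10)) = 1/((3 - 16)*21) = 1/(-13*21) = 1/(-273) = -1/273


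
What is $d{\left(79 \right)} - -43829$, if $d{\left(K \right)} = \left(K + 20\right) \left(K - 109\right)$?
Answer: $40859$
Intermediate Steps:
$d{\left(K \right)} = \left(-109 + K\right) \left(20 + K\right)$ ($d{\left(K \right)} = \left(20 + K\right) \left(-109 + K\right) = \left(-109 + K\right) \left(20 + K\right)$)
$d{\left(79 \right)} - -43829 = \left(-2180 + 79^{2} - 7031\right) - -43829 = \left(-2180 + 6241 - 7031\right) + 43829 = -2970 + 43829 = 40859$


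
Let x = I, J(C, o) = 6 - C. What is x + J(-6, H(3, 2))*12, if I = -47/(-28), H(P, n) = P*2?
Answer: 4079/28 ≈ 145.68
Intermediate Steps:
H(P, n) = 2*P
I = 47/28 (I = -47*(-1/28) = 47/28 ≈ 1.6786)
x = 47/28 ≈ 1.6786
x + J(-6, H(3, 2))*12 = 47/28 + (6 - 1*(-6))*12 = 47/28 + (6 + 6)*12 = 47/28 + 12*12 = 47/28 + 144 = 4079/28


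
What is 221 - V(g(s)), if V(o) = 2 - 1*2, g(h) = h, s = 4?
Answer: 221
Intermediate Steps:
V(o) = 0 (V(o) = 2 - 2 = 0)
221 - V(g(s)) = 221 - 1*0 = 221 + 0 = 221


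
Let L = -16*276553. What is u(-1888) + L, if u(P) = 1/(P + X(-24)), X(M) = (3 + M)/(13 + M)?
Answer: -91802321467/20747 ≈ -4.4248e+6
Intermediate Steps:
X(M) = (3 + M)/(13 + M)
u(P) = 1/(21/11 + P) (u(P) = 1/(P + (3 - 24)/(13 - 24)) = 1/(P - 21/(-11)) = 1/(P - 1/11*(-21)) = 1/(P + 21/11) = 1/(21/11 + P))
L = -4424848
u(-1888) + L = 11/(21 + 11*(-1888)) - 4424848 = 11/(21 - 20768) - 4424848 = 11/(-20747) - 4424848 = 11*(-1/20747) - 4424848 = -11/20747 - 4424848 = -91802321467/20747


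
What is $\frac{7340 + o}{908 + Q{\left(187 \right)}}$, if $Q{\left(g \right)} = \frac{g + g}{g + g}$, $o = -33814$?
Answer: $- \frac{26474}{909} \approx -29.124$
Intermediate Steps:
$Q{\left(g \right)} = 1$ ($Q{\left(g \right)} = \frac{2 g}{2 g} = 2 g \frac{1}{2 g} = 1$)
$\frac{7340 + o}{908 + Q{\left(187 \right)}} = \frac{7340 - 33814}{908 + 1} = - \frac{26474}{909}$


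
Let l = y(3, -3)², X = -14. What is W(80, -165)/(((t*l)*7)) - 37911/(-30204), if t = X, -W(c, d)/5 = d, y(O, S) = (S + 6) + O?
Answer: 1007701/986664 ≈ 1.0213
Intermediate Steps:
y(O, S) = 6 + O + S (y(O, S) = (6 + S) + O = 6 + O + S)
W(c, d) = -5*d
t = -14
l = 36 (l = (6 + 3 - 3)² = 6² = 36)
W(80, -165)/(((t*l)*7)) - 37911/(-30204) = (-5*(-165))/((-14*36*7)) - 37911/(-30204) = 825/((-504*7)) - 37911*(-1/30204) = 825/(-3528) + 12637/10068 = 825*(-1/3528) + 12637/10068 = -275/1176 + 12637/10068 = 1007701/986664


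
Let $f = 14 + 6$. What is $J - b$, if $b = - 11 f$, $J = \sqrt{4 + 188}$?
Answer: $220 + 8 \sqrt{3} \approx 233.86$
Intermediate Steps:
$f = 20$
$J = 8 \sqrt{3}$ ($J = \sqrt{192} = 8 \sqrt{3} \approx 13.856$)
$b = -220$ ($b = \left(-11\right) 20 = -220$)
$J - b = 8 \sqrt{3} - -220 = 8 \sqrt{3} + 220 = 220 + 8 \sqrt{3}$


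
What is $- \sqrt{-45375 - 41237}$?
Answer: $- 2 i \sqrt{21653} \approx - 294.3 i$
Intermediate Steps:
$- \sqrt{-45375 - 41237} = - \sqrt{-86612} = - 2 i \sqrt{21653}$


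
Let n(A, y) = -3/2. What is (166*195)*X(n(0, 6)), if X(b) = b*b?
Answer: 145665/2 ≈ 72833.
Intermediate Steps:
n(A, y) = -3/2 (n(A, y) = -3*½ = -3/2)
X(b) = b²
(166*195)*X(n(0, 6)) = (166*195)*(-3/2)² = 32370*(9/4) = 145665/2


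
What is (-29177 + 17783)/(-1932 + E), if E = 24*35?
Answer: 1899/182 ≈ 10.434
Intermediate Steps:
E = 840
(-29177 + 17783)/(-1932 + E) = (-29177 + 17783)/(-1932 + 840) = -11394/(-1092) = -11394*(-1/1092) = 1899/182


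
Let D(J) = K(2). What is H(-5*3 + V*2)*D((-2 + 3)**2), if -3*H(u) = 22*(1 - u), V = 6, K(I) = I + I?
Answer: -352/3 ≈ -117.33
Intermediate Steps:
K(I) = 2*I
D(J) = 4 (D(J) = 2*2 = 4)
H(u) = -22/3 + 22*u/3 (H(u) = -22*(1 - u)/3 = -(22 - 22*u)/3 = -22/3 + 22*u/3)
H(-5*3 + V*2)*D((-2 + 3)**2) = (-22/3 + 22*(-5*3 + 6*2)/3)*4 = (-22/3 + 22*(-15 + 12)/3)*4 = (-22/3 + (22/3)*(-3))*4 = (-22/3 - 22)*4 = -88/3*4 = -352/3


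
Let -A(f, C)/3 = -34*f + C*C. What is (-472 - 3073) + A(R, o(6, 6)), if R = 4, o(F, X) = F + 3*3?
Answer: -3812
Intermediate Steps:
o(F, X) = 9 + F (o(F, X) = F + 9 = 9 + F)
A(f, C) = -3*C**2 + 102*f (A(f, C) = -3*(-34*f + C*C) = -3*(-34*f + C**2) = -3*(C**2 - 34*f) = -3*C**2 + 102*f)
(-472 - 3073) + A(R, o(6, 6)) = (-472 - 3073) + (-3*(9 + 6)**2 + 102*4) = -3545 + (-3*15**2 + 408) = -3545 + (-3*225 + 408) = -3545 + (-675 + 408) = -3545 - 267 = -3812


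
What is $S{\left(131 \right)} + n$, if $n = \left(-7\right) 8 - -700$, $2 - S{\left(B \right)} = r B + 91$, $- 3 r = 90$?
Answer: $4485$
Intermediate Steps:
$r = -30$ ($r = \left(- \frac{1}{3}\right) 90 = -30$)
$S{\left(B \right)} = -89 + 30 B$ ($S{\left(B \right)} = 2 - \left(- 30 B + 91\right) = 2 - \left(91 - 30 B\right) = 2 + \left(-91 + 30 B\right) = -89 + 30 B$)
$n = 644$ ($n = -56 + 700 = 644$)
$S{\left(131 \right)} + n = \left(-89 + 30 \cdot 131\right) + 644 = \left(-89 + 3930\right) + 644 = 3841 + 644 = 4485$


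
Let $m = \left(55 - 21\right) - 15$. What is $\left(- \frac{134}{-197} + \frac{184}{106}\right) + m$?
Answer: $\frac{223605}{10441} \approx 21.416$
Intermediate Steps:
$m = 19$ ($m = 34 - 15 = 19$)
$\left(- \frac{134}{-197} + \frac{184}{106}\right) + m = \left(- \frac{134}{-197} + \frac{184}{106}\right) + 19 = \left(\left(-134\right) \left(- \frac{1}{197}\right) + 184 \cdot \frac{1}{106}\right) + 19 = \left(\frac{134}{197} + \frac{92}{53}\right) + 19 = \frac{25226}{10441} + 19 = \frac{223605}{10441}$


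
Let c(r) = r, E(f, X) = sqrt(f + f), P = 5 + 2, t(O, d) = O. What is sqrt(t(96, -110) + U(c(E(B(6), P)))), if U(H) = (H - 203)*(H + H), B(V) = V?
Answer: 2*sqrt(30 - 203*sqrt(3)) ≈ 35.867*I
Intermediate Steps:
P = 7
E(f, X) = sqrt(2)*sqrt(f) (E(f, X) = sqrt(2*f) = sqrt(2)*sqrt(f))
U(H) = 2*H*(-203 + H) (U(H) = (-203 + H)*(2*H) = 2*H*(-203 + H))
sqrt(t(96, -110) + U(c(E(B(6), P)))) = sqrt(96 + 2*(sqrt(2)*sqrt(6))*(-203 + sqrt(2)*sqrt(6))) = sqrt(96 + 2*(2*sqrt(3))*(-203 + 2*sqrt(3))) = sqrt(96 + 4*sqrt(3)*(-203 + 2*sqrt(3)))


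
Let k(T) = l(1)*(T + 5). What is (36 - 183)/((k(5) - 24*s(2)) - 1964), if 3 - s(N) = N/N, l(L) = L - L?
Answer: 147/2012 ≈ 0.073062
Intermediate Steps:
l(L) = 0
k(T) = 0 (k(T) = 0*(T + 5) = 0*(5 + T) = 0)
s(N) = 2 (s(N) = 3 - N/N = 3 - 1*1 = 3 - 1 = 2)
(36 - 183)/((k(5) - 24*s(2)) - 1964) = (36 - 183)/((0 - 24*2) - 1964) = -147/((0 - 48) - 1964) = -147/(-48 - 1964) = -147/(-2012) = -147*(-1/2012) = 147/2012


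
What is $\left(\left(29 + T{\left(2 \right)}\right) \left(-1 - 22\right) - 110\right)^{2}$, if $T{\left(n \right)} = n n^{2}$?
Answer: $923521$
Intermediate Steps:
$T{\left(n \right)} = n^{3}$
$\left(\left(29 + T{\left(2 \right)}\right) \left(-1 - 22\right) - 110\right)^{2} = \left(\left(29 + 2^{3}\right) \left(-1 - 22\right) - 110\right)^{2} = \left(\left(29 + 8\right) \left(-23\right) - 110\right)^{2} = \left(37 \left(-23\right) - 110\right)^{2} = \left(-851 - 110\right)^{2} = \left(-961\right)^{2} = 923521$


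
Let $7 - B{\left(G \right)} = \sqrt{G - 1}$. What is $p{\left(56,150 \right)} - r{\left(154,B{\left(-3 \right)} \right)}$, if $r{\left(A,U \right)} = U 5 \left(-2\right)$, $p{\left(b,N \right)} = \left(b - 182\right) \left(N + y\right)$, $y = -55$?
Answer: $-11900 - 20 i \approx -11900.0 - 20.0 i$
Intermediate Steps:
$p{\left(b,N \right)} = \left(-182 + b\right) \left(-55 + N\right)$ ($p{\left(b,N \right)} = \left(b - 182\right) \left(N - 55\right) = \left(-182 + b\right) \left(-55 + N\right)$)
$B{\left(G \right)} = 7 - \sqrt{-1 + G}$ ($B{\left(G \right)} = 7 - \sqrt{G - 1} = 7 - \sqrt{-1 + G}$)
$r{\left(A,U \right)} = - 10 U$ ($r{\left(A,U \right)} = 5 U \left(-2\right) = - 10 U$)
$p{\left(56,150 \right)} - r{\left(154,B{\left(-3 \right)} \right)} = \left(10010 - 27300 - 3080 + 150 \cdot 56\right) - - 10 \left(7 - \sqrt{-1 - 3}\right) = \left(10010 - 27300 - 3080 + 8400\right) - - 10 \left(7 - \sqrt{-4}\right) = -11970 - - 10 \left(7 - 2 i\right) = -11970 - \left(-70 + 20 i\right) = -11970 + \left(70 - 20 i\right) = -11900 - 20 i$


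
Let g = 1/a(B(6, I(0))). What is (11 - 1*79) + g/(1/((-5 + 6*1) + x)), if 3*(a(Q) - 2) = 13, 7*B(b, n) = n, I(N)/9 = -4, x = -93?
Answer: -1568/19 ≈ -82.526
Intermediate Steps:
I(N) = -36 (I(N) = 9*(-4) = -36)
B(b, n) = n/7
a(Q) = 19/3 (a(Q) = 2 + (⅓)*13 = 2 + 13/3 = 19/3)
g = 3/19 (g = 1/(19/3) = 3/19 ≈ 0.15789)
(11 - 1*79) + g/(1/((-5 + 6*1) + x)) = (11 - 1*79) + 3/(19*(1/((-5 + 6*1) - 93))) = (11 - 79) + 3/(19*(1/((-5 + 6) - 93))) = -68 + 3/(19*(1/(1 - 93))) = -68 + 3/(19*(1/(-92))) = -68 + 3/(19*(-1/92)) = -68 + (3/19)*(-92) = -68 - 276/19 = -1568/19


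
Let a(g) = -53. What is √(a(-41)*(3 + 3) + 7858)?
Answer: 2*√1885 ≈ 86.833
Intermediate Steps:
√(a(-41)*(3 + 3) + 7858) = √(-53*(3 + 3) + 7858) = √(-53*6 + 7858) = √(-318 + 7858) = √7540 = 2*√1885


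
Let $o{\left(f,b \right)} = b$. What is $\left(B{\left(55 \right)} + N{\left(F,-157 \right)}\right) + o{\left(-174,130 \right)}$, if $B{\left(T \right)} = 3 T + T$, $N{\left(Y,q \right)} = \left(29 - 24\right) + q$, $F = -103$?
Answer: $198$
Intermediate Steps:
$N{\left(Y,q \right)} = 5 + q$
$B{\left(T \right)} = 4 T$
$\left(B{\left(55 \right)} + N{\left(F,-157 \right)}\right) + o{\left(-174,130 \right)} = \left(4 \cdot 55 + \left(5 - 157\right)\right) + 130 = \left(220 - 152\right) + 130 = 68 + 130 = 198$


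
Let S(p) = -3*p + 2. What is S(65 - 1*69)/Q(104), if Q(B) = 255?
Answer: 14/255 ≈ 0.054902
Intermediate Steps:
S(p) = 2 - 3*p
S(65 - 1*69)/Q(104) = (2 - 3*(65 - 1*69))/255 = (2 - 3*(65 - 69))*(1/255) = (2 - 3*(-4))*(1/255) = (2 + 12)*(1/255) = 14*(1/255) = 14/255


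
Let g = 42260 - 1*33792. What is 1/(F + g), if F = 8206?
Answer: 1/16674 ≈ 5.9974e-5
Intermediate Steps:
g = 8468 (g = 42260 - 33792 = 8468)
1/(F + g) = 1/(8206 + 8468) = 1/16674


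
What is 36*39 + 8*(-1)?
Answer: 1396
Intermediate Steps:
36*39 + 8*(-1) = 1404 - 8 = 1396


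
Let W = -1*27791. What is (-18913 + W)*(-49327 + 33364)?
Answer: 745535952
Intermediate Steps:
W = -27791
(-18913 + W)*(-49327 + 33364) = (-18913 - 27791)*(-49327 + 33364) = -46704*(-15963) = 745535952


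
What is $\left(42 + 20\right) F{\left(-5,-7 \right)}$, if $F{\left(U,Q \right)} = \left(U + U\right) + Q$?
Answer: $-1054$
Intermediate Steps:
$F{\left(U,Q \right)} = Q + 2 U$ ($F{\left(U,Q \right)} = 2 U + Q = Q + 2 U$)
$\left(42 + 20\right) F{\left(-5,-7 \right)} = \left(42 + 20\right) \left(-7 + 2 \left(-5\right)\right) = 62 \left(-7 - 10\right) = 62 \left(-17\right) = -1054$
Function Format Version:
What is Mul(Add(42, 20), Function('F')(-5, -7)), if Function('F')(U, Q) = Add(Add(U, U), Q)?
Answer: -1054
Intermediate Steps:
Function('F')(U, Q) = Add(Q, Mul(2, U)) (Function('F')(U, Q) = Add(Mul(2, U), Q) = Add(Q, Mul(2, U)))
Mul(Add(42, 20), Function('F')(-5, -7)) = Mul(Add(42, 20), Add(-7, Mul(2, -5))) = Mul(62, Add(-7, -10)) = Mul(62, -17) = -1054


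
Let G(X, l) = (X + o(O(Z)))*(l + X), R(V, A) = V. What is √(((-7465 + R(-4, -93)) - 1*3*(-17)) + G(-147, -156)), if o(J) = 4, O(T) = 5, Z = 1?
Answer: √35911 ≈ 189.50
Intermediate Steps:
G(X, l) = (4 + X)*(X + l) (G(X, l) = (X + 4)*(l + X) = (4 + X)*(X + l))
√(((-7465 + R(-4, -93)) - 1*3*(-17)) + G(-147, -156)) = √(((-7465 - 4) - 1*3*(-17)) + ((-147)² + 4*(-147) + 4*(-156) - 147*(-156))) = √((-7469 - 3*(-17)) + (21609 - 588 - 624 + 22932)) = √((-7469 + 51) + 43329) = √(-7418 + 43329) = √35911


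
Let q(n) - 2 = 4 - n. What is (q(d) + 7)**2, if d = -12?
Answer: 625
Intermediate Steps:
q(n) = 6 - n (q(n) = 2 + (4 - n) = 6 - n)
(q(d) + 7)**2 = ((6 - 1*(-12)) + 7)**2 = ((6 + 12) + 7)**2 = (18 + 7)**2 = 25**2 = 625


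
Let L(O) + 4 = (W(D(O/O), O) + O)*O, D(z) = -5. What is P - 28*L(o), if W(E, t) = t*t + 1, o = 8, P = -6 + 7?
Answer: -16239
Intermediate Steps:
P = 1
W(E, t) = 1 + t² (W(E, t) = t² + 1 = 1 + t²)
L(O) = -4 + O*(1 + O + O²) (L(O) = -4 + ((1 + O²) + O)*O = -4 + (1 + O + O²)*O = -4 + O*(1 + O + O²))
P - 28*L(o) = 1 - 28*(-4 + 8 + 8² + 8³) = 1 - 28*(-4 + 8 + 64 + 512) = 1 - 28*580 = 1 - 16240 = -16239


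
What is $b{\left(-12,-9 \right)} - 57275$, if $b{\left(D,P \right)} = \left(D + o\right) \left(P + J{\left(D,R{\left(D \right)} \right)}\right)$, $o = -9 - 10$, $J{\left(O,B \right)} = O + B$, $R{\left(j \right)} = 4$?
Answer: $-56748$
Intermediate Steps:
$J{\left(O,B \right)} = B + O$
$o = -19$
$b{\left(D,P \right)} = \left(-19 + D\right) \left(4 + D + P\right)$ ($b{\left(D,P \right)} = \left(D - 19\right) \left(P + \left(4 + D\right)\right) = \left(-19 + D\right) \left(4 + D + P\right)$)
$b{\left(-12,-9 \right)} - 57275 = \left(-76 + \left(-12\right)^{2} - -171 - -180 - -108\right) - 57275 = \left(-76 + 144 + 171 + 180 + 108\right) - 57275 = 527 - 57275 = -56748$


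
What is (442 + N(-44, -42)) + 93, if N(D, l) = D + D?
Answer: 447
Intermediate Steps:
N(D, l) = 2*D
(442 + N(-44, -42)) + 93 = (442 + 2*(-44)) + 93 = (442 - 88) + 93 = 354 + 93 = 447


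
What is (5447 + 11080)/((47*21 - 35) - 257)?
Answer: 16527/695 ≈ 23.780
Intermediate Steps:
(5447 + 11080)/((47*21 - 35) - 257) = 16527/((987 - 35) - 257) = 16527/(952 - 257) = 16527/695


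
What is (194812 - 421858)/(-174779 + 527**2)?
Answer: -113523/51475 ≈ -2.2054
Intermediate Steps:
(194812 - 421858)/(-174779 + 527**2) = -227046/(-174779 + 277729) = -227046/102950 = -227046*1/102950 = -113523/51475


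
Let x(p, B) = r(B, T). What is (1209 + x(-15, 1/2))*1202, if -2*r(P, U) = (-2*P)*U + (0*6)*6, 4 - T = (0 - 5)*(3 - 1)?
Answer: 1461632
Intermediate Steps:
T = 14 (T = 4 - (0 - 5)*(3 - 1) = 4 - (-5)*2 = 4 - 1*(-10) = 4 + 10 = 14)
r(P, U) = P*U (r(P, U) = -((-2*P)*U + (0*6)*6)/2 = -(-2*P*U + 0*6)/2 = -(-2*P*U + 0)/2 = -(-1)*P*U = P*U)
x(p, B) = 14*B (x(p, B) = B*14 = 14*B)
(1209 + x(-15, 1/2))*1202 = (1209 + 14/2)*1202 = (1209 + 14*(½))*1202 = (1209 + 7)*1202 = 1216*1202 = 1461632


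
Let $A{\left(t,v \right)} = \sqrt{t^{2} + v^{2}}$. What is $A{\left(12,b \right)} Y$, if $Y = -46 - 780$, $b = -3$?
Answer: $- 2478 \sqrt{17} \approx -10217.0$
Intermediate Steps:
$Y = -826$ ($Y = -46 - 780 = -826$)
$A{\left(12,b \right)} Y = \sqrt{12^{2} + \left(-3\right)^{2}} \left(-826\right) = \sqrt{144 + 9} \left(-826\right) = \sqrt{153} \left(-826\right) = 3 \sqrt{17} \left(-826\right) = - 2478 \sqrt{17}$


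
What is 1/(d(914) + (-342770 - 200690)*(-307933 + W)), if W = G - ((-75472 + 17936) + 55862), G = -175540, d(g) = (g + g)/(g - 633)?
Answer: 281/73576614157568 ≈ 3.8191e-12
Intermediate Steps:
d(g) = 2*g/(-633 + g) (d(g) = (2*g)/(-633 + g) = 2*g/(-633 + g))
W = -173866 (W = -175540 - ((-75472 + 17936) + 55862) = -175540 - (-57536 + 55862) = -175540 - 1*(-1674) = -175540 + 1674 = -173866)
1/(d(914) + (-342770 - 200690)*(-307933 + W)) = 1/(2*914/(-633 + 914) + (-342770 - 200690)*(-307933 - 173866)) = 1/(2*914/281 - 543460*(-481799)) = 1/(2*914*(1/281) + 261838484540) = 1/(1828/281 + 261838484540) = 1/(73576614157568/281) = 281/73576614157568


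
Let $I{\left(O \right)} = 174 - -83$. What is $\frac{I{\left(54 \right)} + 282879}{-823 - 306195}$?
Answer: $- \frac{141568}{153509} \approx -0.92221$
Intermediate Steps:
$I{\left(O \right)} = 257$ ($I{\left(O \right)} = 174 + 83 = 257$)
$\frac{I{\left(54 \right)} + 282879}{-823 - 306195} = \frac{257 + 282879}{-823 - 306195} = \frac{283136}{-307018} = 283136 \left(- \frac{1}{307018}\right) = - \frac{141568}{153509}$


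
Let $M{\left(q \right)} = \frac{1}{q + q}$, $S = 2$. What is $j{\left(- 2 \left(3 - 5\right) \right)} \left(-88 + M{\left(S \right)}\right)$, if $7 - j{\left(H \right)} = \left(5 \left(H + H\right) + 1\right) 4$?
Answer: $\frac{55107}{4} \approx 13777.0$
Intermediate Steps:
$M{\left(q \right)} = \frac{1}{2 q}$
$j{\left(H \right)} = 3 - 40 H$ ($j{\left(H \right)} = 7 - \left(5 \left(H + H\right) + 1\right) 4 = 7 - \left(5 \cdot 2 H + 1\right) 4 = 7 - \left(10 H + 1\right) 4 = 7 - \left(1 + 10 H\right) 4 = 7 - \left(4 + 40 H\right) = 3 - 40 H$)
$j{\left(- 2 \left(3 - 5\right) \right)} \left(-88 + M{\left(S \right)}\right) = \left(3 - 40 \left(- 2 \left(3 - 5\right)\right)\right) \left(-88 + \frac{1}{2 \cdot 2}\right) = \left(3 - 40 \left(\left(-2\right) \left(-2\right)\right)\right) \left(-88 + \frac{1}{2} \cdot \frac{1}{2}\right) = \left(3 - 160\right) \left(-88 + \frac{1}{4}\right) = \left(3 - 160\right) \left(- \frac{351}{4}\right) = \left(-157\right) \left(- \frac{351}{4}\right) = \frac{55107}{4}$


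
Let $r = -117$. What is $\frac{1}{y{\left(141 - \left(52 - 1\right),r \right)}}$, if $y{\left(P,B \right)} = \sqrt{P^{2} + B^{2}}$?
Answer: $\frac{\sqrt{269}}{2421} \approx 0.0067746$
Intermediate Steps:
$y{\left(P,B \right)} = \sqrt{B^{2} + P^{2}}$
$\frac{1}{y{\left(141 - \left(52 - 1\right),r \right)}} = \frac{1}{\sqrt{\left(-117\right)^{2} + \left(141 - \left(52 - 1\right)\right)^{2}}} = \frac{1}{\sqrt{13689 + \left(141 - 51\right)^{2}}} = \frac{1}{\sqrt{13689 + 90^{2}}} = \frac{1}{\sqrt{13689 + 8100}} = \frac{1}{\sqrt{21789}} = \frac{1}{9 \sqrt{269}} = \frac{\sqrt{269}}{2421}$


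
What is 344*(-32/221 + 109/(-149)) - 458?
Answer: -25008290/32929 ≈ -759.46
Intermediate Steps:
344*(-32/221 + 109/(-149)) - 458 = 344*(-32*1/221 + 109*(-1/149)) - 458 = 344*(-32/221 - 109/149) - 458 = 344*(-28857/32929) - 458 = -9926808/32929 - 458 = -25008290/32929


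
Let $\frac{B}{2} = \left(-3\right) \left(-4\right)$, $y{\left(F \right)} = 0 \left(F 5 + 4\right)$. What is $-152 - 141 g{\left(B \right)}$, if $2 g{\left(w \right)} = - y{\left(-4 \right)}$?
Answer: $-152$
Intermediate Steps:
$y{\left(F \right)} = 0$ ($y{\left(F \right)} = 0 \left(5 F + 4\right) = 0 \left(4 + 5 F\right) = 0$)
$B = 24$ ($B = 2 \left(\left(-3\right) \left(-4\right)\right) = 2 \cdot 12 = 24$)
$g{\left(w \right)} = 0$ ($g{\left(w \right)} = \frac{\left(-1\right) 0}{2} = \frac{1}{2} \cdot 0 = 0$)
$-152 - 141 g{\left(B \right)} = -152 - 0 = -152 + 0 = -152$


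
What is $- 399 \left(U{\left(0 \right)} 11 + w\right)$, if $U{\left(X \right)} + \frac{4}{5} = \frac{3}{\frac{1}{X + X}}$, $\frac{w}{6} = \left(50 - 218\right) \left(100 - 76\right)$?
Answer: $\frac{48280596}{5} \approx 9.6561 \cdot 10^{6}$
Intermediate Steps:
$w = -24192$ ($w = 6 \left(50 - 218\right) \left(100 - 76\right) = 6 \left(\left(-168\right) 24\right) = 6 \left(-4032\right) = -24192$)
$U{\left(X \right)} = - \frac{4}{5} + 6 X$ ($U{\left(X \right)} = - \frac{4}{5} + \frac{3}{\frac{1}{X + X}} = - \frac{4}{5} + \frac{3}{\frac{1}{2 X}} = - \frac{4}{5} + \frac{3}{\frac{1}{2} \frac{1}{X}} = - \frac{4}{5} + 3 \cdot 2 X = - \frac{4}{5} + 6 X$)
$- 399 \left(U{\left(0 \right)} 11 + w\right) = - 399 \left(\left(- \frac{4}{5} + 6 \cdot 0\right) 11 - 24192\right) = - 399 \left(\left(- \frac{4}{5} + 0\right) 11 - 24192\right) = - 399 \left(\left(- \frac{4}{5}\right) 11 - 24192\right) = - 399 \left(- \frac{44}{5} - 24192\right) = \left(-399\right) \left(- \frac{121004}{5}\right) = \frac{48280596}{5}$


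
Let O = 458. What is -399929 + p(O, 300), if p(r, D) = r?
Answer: -399471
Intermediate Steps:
-399929 + p(O, 300) = -399929 + 458 = -399471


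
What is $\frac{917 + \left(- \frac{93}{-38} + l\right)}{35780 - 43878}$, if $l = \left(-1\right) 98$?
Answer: $- \frac{31215}{307724} \approx -0.10144$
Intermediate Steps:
$l = -98$
$\frac{917 + \left(- \frac{93}{-38} + l\right)}{35780 - 43878} = \frac{917 - \left(98 + \frac{93}{-38}\right)}{35780 - 43878} = \frac{917 - \frac{3631}{38}}{-8098} = \left(917 + \left(\frac{93}{38} - 98\right)\right) \left(- \frac{1}{8098}\right) = \left(917 - \frac{3631}{38}\right) \left(- \frac{1}{8098}\right) = \frac{31215}{38} \left(- \frac{1}{8098}\right) = - \frac{31215}{307724}$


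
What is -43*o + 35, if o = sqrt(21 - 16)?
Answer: 35 - 43*sqrt(5) ≈ -61.151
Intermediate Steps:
o = sqrt(5) ≈ 2.2361
-43*o + 35 = -43*sqrt(5) + 35 = 35 - 43*sqrt(5)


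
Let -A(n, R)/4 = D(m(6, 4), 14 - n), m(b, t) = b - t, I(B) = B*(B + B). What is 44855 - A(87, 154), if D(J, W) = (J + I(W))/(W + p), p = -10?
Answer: 3680325/83 ≈ 44341.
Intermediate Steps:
I(B) = 2*B² (I(B) = B*(2*B) = 2*B²)
D(J, W) = (J + 2*W²)/(-10 + W) (D(J, W) = (J + 2*W²)/(W - 10) = (J + 2*W²)/(-10 + W))
A(n, R) = -4*(2 + 2*(14 - n)²)/(4 - n) (A(n, R) = -4*((6 - 1*4) + 2*(14 - n)²)/(-10 + (14 - n)) = -4*((6 - 4) + 2*(14 - n)²)/(4 - n) = -4*(2 + 2*(14 - n)²)/(4 - n))
44855 - A(87, 154) = 44855 - 8*(1 + (-14 + 87)²)/(-4 + 87) = 44855 - 8*(1 + 73²)/83 = 44855 - 8*(1 + 5329)/83 = 44855 - 8*5330/83 = 44855 - 1*42640/83 = 44855 - 42640/83 = 3680325/83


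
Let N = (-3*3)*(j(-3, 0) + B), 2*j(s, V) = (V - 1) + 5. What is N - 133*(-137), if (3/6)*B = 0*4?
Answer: 18203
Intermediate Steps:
j(s, V) = 2 + V/2 (j(s, V) = ((V - 1) + 5)/2 = ((-1 + V) + 5)/2 = (4 + V)/2 = 2 + V/2)
B = 0 (B = 2*(0*4) = 2*0 = 0)
N = -18 (N = (-3*3)*((2 + (½)*0) + 0) = -9*((2 + 0) + 0) = -9*(2 + 0) = -9*2 = -18)
N - 133*(-137) = -18 - 133*(-137) = -18 + 18221 = 18203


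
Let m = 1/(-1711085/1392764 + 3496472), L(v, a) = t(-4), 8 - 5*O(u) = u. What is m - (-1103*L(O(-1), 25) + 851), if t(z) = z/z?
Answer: 1227179173008560/4869758617523 ≈ 252.00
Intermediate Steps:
t(z) = 1
O(u) = 8/5 - u/5
L(v, a) = 1
m = 1392764/4869758617523 (m = 1/(-1711085*1/1392764 + 3496472) = 1/(-1711085/1392764 + 3496472) = 1/(4869758617523/1392764) = 1392764/4869758617523 ≈ 2.8600e-7)
m - (-1103*L(O(-1), 25) + 851) = 1392764/4869758617523 - (-1103*1 + 851) = 1392764/4869758617523 - (-1103 + 851) = 1392764/4869758617523 - 1*(-252) = 1392764/4869758617523 + 252 = 1227179173008560/4869758617523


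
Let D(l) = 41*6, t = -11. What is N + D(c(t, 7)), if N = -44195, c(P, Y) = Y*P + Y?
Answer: -43949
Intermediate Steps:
c(P, Y) = Y + P*Y (c(P, Y) = P*Y + Y = Y + P*Y)
D(l) = 246
N + D(c(t, 7)) = -44195 + 246 = -43949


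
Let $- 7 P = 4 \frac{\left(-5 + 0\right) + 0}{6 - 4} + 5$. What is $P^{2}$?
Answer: $\frac{25}{49} \approx 0.5102$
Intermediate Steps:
$P = \frac{5}{7}$ ($P = - \frac{4 \frac{\left(-5 + 0\right) + 0}{6 - 4} + 5}{7} = - \frac{4 \frac{-5 + 0}{2} + 5}{7} = - \frac{4 \left(\left(-5\right) \frac{1}{2}\right) + 5}{7} = - \frac{4 \left(- \frac{5}{2}\right) + 5}{7} = - \frac{-10 + 5}{7} = \left(- \frac{1}{7}\right) \left(-5\right) = \frac{5}{7} \approx 0.71429$)
$P^{2} = \left(\frac{5}{7}\right)^{2} = \frac{25}{49}$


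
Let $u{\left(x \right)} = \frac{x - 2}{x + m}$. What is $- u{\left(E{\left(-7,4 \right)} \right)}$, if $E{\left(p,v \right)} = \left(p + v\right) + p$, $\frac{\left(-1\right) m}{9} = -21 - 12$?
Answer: $\frac{12}{287} \approx 0.041812$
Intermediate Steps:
$m = 297$ ($m = - 9 \left(-21 - 12\right) = \left(-9\right) \left(-33\right) = 297$)
$E{\left(p,v \right)} = v + 2 p$
$u{\left(x \right)} = \frac{-2 + x}{297 + x}$ ($u{\left(x \right)} = \frac{x - 2}{x + 297} = \frac{-2 + x}{297 + x}$)
$- u{\left(E{\left(-7,4 \right)} \right)} = - \frac{-2 + \left(4 + 2 \left(-7\right)\right)}{297 + \left(4 + 2 \left(-7\right)\right)} = - \frac{-2 + \left(4 - 14\right)}{297 + \left(4 - 14\right)} = - \frac{-2 - 10}{297 - 10} = - \frac{-12}{287} = \left(-1\right) \left(- \frac{12}{287}\right) = \frac{12}{287}$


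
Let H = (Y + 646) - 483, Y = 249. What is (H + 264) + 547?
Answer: 1223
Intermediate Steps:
H = 412 (H = (249 + 646) - 483 = 895 - 483 = 412)
(H + 264) + 547 = (412 + 264) + 547 = 676 + 547 = 1223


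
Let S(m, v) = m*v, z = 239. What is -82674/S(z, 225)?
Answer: -9186/5975 ≈ -1.5374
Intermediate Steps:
-82674/S(z, 225) = -82674/(239*225) = -82674/53775 = -82674*1/53775 = -9186/5975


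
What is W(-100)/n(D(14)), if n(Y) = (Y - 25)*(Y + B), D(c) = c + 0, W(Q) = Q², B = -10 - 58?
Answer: 5000/297 ≈ 16.835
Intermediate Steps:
B = -68
D(c) = c
n(Y) = (-68 + Y)*(-25 + Y) (n(Y) = (Y - 25)*(Y - 68) = (-25 + Y)*(-68 + Y) = (-68 + Y)*(-25 + Y))
W(-100)/n(D(14)) = (-100)²/(1700 + 14² - 93*14) = 10000/(1700 + 196 - 1302) = 10000/594 = 10000*(1/594) = 5000/297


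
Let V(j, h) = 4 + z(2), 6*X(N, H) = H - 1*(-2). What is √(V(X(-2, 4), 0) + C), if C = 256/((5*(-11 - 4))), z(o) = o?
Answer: √582/15 ≈ 1.6083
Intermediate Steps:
X(N, H) = ⅓ + H/6 (X(N, H) = (H - 1*(-2))/6 = (H + 2)/6 = (2 + H)/6 = ⅓ + H/6)
V(j, h) = 6 (V(j, h) = 4 + 2 = 6)
C = -256/75 (C = 256/((5*(-15))) = 256/(-75) = 256*(-1/75) = -256/75 ≈ -3.4133)
√(V(X(-2, 4), 0) + C) = √(6 - 256/75) = √(194/75) = √582/15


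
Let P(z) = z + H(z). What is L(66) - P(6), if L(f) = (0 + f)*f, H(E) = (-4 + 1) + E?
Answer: 4347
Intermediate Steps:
H(E) = -3 + E
P(z) = -3 + 2*z (P(z) = z + (-3 + z) = -3 + 2*z)
L(f) = f² (L(f) = f*f = f²)
L(66) - P(6) = 66² - (-3 + 2*6) = 4356 - (-3 + 12) = 4356 - 1*9 = 4356 - 9 = 4347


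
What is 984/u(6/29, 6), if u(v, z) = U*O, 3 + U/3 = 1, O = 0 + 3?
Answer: -164/3 ≈ -54.667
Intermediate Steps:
O = 3
U = -6 (U = -9 + 3*1 = -9 + 3 = -6)
u(v, z) = -18 (u(v, z) = -6*3 = -18)
984/u(6/29, 6) = 984/(-18) = 984*(-1/18) = -164/3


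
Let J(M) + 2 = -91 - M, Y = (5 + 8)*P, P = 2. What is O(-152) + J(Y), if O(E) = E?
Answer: -271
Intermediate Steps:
Y = 26 (Y = (5 + 8)*2 = 13*2 = 26)
J(M) = -93 - M (J(M) = -2 + (-91 - M) = -93 - M)
O(-152) + J(Y) = -152 + (-93 - 1*26) = -152 + (-93 - 26) = -152 - 119 = -271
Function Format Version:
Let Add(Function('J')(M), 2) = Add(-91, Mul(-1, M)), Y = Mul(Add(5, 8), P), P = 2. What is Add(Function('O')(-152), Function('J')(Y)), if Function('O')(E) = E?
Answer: -271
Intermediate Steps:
Y = 26 (Y = Mul(Add(5, 8), 2) = Mul(13, 2) = 26)
Function('J')(M) = Add(-93, Mul(-1, M)) (Function('J')(M) = Add(-2, Add(-91, Mul(-1, M))) = Add(-93, Mul(-1, M)))
Add(Function('O')(-152), Function('J')(Y)) = Add(-152, Add(-93, Mul(-1, 26))) = Add(-152, Add(-93, -26)) = Add(-152, -119) = -271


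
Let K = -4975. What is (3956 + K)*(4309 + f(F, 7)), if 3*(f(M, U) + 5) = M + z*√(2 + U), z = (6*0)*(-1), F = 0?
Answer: -4385776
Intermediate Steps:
z = 0 (z = 0*(-1) = 0)
f(M, U) = -5 + M/3 (f(M, U) = -5 + (M + 0*√(2 + U))/3 = -5 + (M + 0)/3 = -5 + M/3)
(3956 + K)*(4309 + f(F, 7)) = (3956 - 4975)*(4309 + (-5 + (⅓)*0)) = -1019*(4309 + (-5 + 0)) = -1019*(4309 - 5) = -1019*4304 = -4385776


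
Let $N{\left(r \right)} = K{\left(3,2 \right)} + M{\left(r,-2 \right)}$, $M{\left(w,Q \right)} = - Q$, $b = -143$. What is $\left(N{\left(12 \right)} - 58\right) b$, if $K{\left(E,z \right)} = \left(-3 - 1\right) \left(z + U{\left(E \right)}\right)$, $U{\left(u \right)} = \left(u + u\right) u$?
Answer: $19448$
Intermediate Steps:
$U{\left(u \right)} = 2 u^{2}$ ($U{\left(u \right)} = 2 u u = 2 u^{2}$)
$K{\left(E,z \right)} = - 8 E^{2} - 4 z$ ($K{\left(E,z \right)} = \left(-3 - 1\right) \left(z + 2 E^{2}\right) = - 4 \left(z + 2 E^{2}\right) = - 8 E^{2} - 4 z$)
$N{\left(r \right)} = -78$ ($N{\left(r \right)} = \left(- 8 \cdot 3^{2} - 8\right) - -2 = \left(\left(-8\right) 9 - 8\right) + 2 = \left(-72 - 8\right) + 2 = -80 + 2 = -78$)
$\left(N{\left(12 \right)} - 58\right) b = \left(-78 - 58\right) \left(-143\right) = \left(-136\right) \left(-143\right) = 19448$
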